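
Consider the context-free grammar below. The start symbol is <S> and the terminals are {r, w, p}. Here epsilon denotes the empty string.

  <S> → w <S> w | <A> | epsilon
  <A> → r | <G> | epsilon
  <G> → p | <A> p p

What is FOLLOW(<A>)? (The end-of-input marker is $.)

FIRST(<S>): from <S>→w <S> w we get {w}; from <S>→<A> we get {epsilon, p, r}; from <S>→epsilon we get {epsilon}. So FIRST(<S>) = {epsilon, p, r, w}.
FIRST(<A>): from <A>→r we get {r}; from <A>→<G> we get {p, r}; from <A>→epsilon we get {epsilon}. So FIRST(<A>) = {epsilon, p, r}.
FIRST(<G>): from <G>→p we get {p}; from <G>→<A> p p we get {p, r}. So FIRST(<G>) = {p, r}.
FOLLOW(<S>) includes $ since <S> is the start symbol.
FOLLOW(<S>): in <S>→w <S> w, <S> is followed by w with FIRST {w}. Thus FOLLOW(<S>) = {$, w}.
FOLLOW(<A>): in <S>→<A>, the suffix after <A> is empty, so FOLLOW(<A>) ⊇ FOLLOW(<S>) = {$, w}; in <G>→<A> p p, <A> is followed by p p with FIRST {p}. Thus FOLLOW(<A>) = {$, p, w}.
FOLLOW(<G>): in <A>→<G>, the suffix after <G> is empty, so FOLLOW(<G>) ⊇ FOLLOW(<A>) = {$, p, w}. Thus FOLLOW(<G>) = {$, p, w}.

{$, p, w}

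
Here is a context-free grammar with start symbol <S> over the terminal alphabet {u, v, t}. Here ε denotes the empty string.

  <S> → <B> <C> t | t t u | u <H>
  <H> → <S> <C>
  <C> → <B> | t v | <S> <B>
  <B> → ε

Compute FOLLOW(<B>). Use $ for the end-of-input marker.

FIRST(<B>) = {ε}
FIRST(<S>) = {t, u}  (via <B> <C> t)
FIRST(<H>) = {t, u}  (via <S> <C>)
FIRST(<C>) = {ε, t, u}  (via <B>, <S> <B>)
FOLLOW(<S>) includes $ since <S> is the start symbol.
FOLLOW(<S>): in <H>→<S> <C>, <S> is followed by <C> with FIRST {ε, t, u}; in <H>→<S> <C>, the suffix after <S> is nullable, so FOLLOW(<S>) ⊇ FOLLOW(<H>) = {$, t, u}; in <C>→<S> <B>, <S> is followed by <B> with FIRST {ε}; in <C>→<S> <B>, the suffix after <S> is nullable, so FOLLOW(<S>) ⊇ FOLLOW(<C>) = {$, t, u}. Thus FOLLOW(<S>) = {$, t, u}.
FOLLOW(<H>): in <S>→u <H>, the suffix after <H> is empty, so FOLLOW(<H>) ⊇ FOLLOW(<S>) = {$, t, u}. Thus FOLLOW(<H>) = {$, t, u}.
FOLLOW(<C>): in <S>→<B> <C> t, <C> is followed by t with FIRST {t}; in <H>→<S> <C>, the suffix after <C> is empty, so FOLLOW(<C>) ⊇ FOLLOW(<H>) = {$, t, u}. Thus FOLLOW(<C>) = {$, t, u}.
FOLLOW(<B>): in <S>→<B> <C> t, <B> is followed by <C> t with FIRST {t, u}; in <C>→<B>, the suffix after <B> is empty, so FOLLOW(<B>) ⊇ FOLLOW(<C>) = {$, t, u}; in <C>→<S> <B>, the suffix after <B> is empty, so FOLLOW(<B>) ⊇ FOLLOW(<C>) = {$, t, u}. Thus FOLLOW(<B>) = {$, t, u}.

{$, t, u}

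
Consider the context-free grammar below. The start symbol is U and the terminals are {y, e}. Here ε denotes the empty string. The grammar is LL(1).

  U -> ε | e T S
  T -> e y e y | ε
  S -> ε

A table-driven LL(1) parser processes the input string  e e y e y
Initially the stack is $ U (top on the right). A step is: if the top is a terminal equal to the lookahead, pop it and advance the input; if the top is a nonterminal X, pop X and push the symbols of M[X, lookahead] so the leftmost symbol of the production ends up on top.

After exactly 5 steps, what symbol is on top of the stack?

step 1: stack=$ U  input=e e y e y $  — expand U -> e T S
step 2: stack=$ S T e  input=e e y e y $  — match e
step 3: stack=$ S T  input=e y e y $  — expand T -> e y e y
step 4: stack=$ S y e y e  input=e y e y $  — match e
step 5: stack=$ S y e y  input=y e y $  — match y
Stack after step 5: $ S y e (top = e).

e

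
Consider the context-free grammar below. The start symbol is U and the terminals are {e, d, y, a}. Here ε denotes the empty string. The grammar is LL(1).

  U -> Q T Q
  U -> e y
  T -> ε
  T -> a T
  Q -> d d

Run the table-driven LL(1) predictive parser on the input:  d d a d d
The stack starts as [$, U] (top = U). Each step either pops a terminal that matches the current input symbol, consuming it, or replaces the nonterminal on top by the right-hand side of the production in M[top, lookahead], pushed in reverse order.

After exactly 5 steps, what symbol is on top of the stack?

a

step 1: stack=$ U  input=d d a d d $  — expand U -> Q T Q
step 2: stack=$ Q T Q  input=d d a d d $  — expand Q -> d d
step 3: stack=$ Q T d d  input=d d a d d $  — match d
step 4: stack=$ Q T d  input=d a d d $  — match d
step 5: stack=$ Q T  input=a d d $  — expand T -> a T
Stack after step 5: $ Q T a (top = a).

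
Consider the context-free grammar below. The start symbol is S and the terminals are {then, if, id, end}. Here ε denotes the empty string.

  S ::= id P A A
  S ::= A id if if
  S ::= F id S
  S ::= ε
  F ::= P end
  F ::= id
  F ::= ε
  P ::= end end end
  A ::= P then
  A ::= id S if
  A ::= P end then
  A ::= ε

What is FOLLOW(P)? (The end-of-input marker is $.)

FIRST(P) = {end}
FIRST(F) = {ε, end, id}  (via P end)
FIRST(A) = {ε, end, id}  (via P then, P end then)
FIRST(S) = {ε, end, id}  (via A id if if, F id S)
FOLLOW(S) includes $ since S is the start symbol.
FOLLOW(S): in S::=F id S, the suffix after S is empty (adds nothing new); in A::=id S if, S is followed by if with FIRST {if}. Thus FOLLOW(S) = {$, if}.
FOLLOW(F): in S::=F id S, F is followed by id S with FIRST {id}. Thus FOLLOW(F) = {id}.
FOLLOW(P): in S::=id P A A, P is followed by A A with FIRST {ε, end, id}; in S::=id P A A, the suffix after P is nullable, so FOLLOW(P) ⊇ FOLLOW(S) = {$, if}; in F::=P end, P is followed by end with FIRST {end}; in A::=P then, P is followed by then with FIRST {then}; in A::=P end then, P is followed by end then with FIRST {end}. Thus FOLLOW(P) = {$, end, id, if, then}.
FOLLOW(A): in S::=id P A A (occurrence 1), A is followed by A with FIRST {ε, end, id}; in S::=id P A A (occurrence 1), the suffix after A is nullable, so FOLLOW(A) ⊇ FOLLOW(S) = {$, if}; in S::=id P A A (occurrence 2), the suffix after A is empty, so FOLLOW(A) ⊇ FOLLOW(S) = {$, if}; in S::=A id if if, A is followed by id if if with FIRST {id}. Thus FOLLOW(A) = {$, end, id, if}.

{$, end, id, if, then}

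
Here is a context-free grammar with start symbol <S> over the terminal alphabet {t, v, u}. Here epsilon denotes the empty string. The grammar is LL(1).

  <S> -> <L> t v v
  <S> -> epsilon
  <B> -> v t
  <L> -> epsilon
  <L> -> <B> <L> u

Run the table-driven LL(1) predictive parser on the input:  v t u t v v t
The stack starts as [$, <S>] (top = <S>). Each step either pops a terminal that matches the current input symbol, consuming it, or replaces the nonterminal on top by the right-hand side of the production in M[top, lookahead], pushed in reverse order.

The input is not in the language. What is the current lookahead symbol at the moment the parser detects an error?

t

      Stack              Input            Action
   1  $ <S>              v t u t v v t $  expand <S> -> <L> t v v
   2  $ v v t <L>        v t u t v v t $  expand <L> -> <B> <L> u
   3  $ v v t u <L> <B>  v t u t v v t $  expand <B> -> v t
   4  $ v v t u <L> t v  v t u t v v t $  match v
   5  $ v v t u <L> t    t u t v v t $    match t
   6  $ v v t u <L>      u t v v t $      expand <L> -> epsilon
   7  $ v v t u          u t v v t $      match u
   8  $ v v t            t v v t $        match t
   9  $ v v              v v t $          match v
  10  $ v                v t $            match v
  11  $                  t $              error: stack empty but input remains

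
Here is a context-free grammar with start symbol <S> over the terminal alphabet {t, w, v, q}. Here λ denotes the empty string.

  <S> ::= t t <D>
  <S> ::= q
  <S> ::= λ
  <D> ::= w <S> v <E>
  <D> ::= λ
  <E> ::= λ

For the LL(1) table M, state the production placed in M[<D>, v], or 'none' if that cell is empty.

FIRST(<S>): from <S>::=t t <D> we get {t}; from <S>::=q we get {q}; from <S>::=λ we get {λ}. So FIRST(<S>) = {λ, q, t}.
FIRST(<D>): from <D>::=w <S> v <E> we get {w}; from <D>::=λ we get {λ}. So FIRST(<D>) = {λ, w}.
FIRST(<E>): from <E>::=λ we get {λ}. So FIRST(<E>) = {λ}.
FOLLOW(<S>) includes $ since <S> is the start symbol.
FOLLOW(<S>): in <D>::=w <S> v <E>, <S> is followed by v <E> with FIRST {v}. Thus FOLLOW(<S>) = {$, v}.
FOLLOW(<D>): in <S>::=t t <D>, the suffix after <D> is empty, so FOLLOW(<D>) ⊇ FOLLOW(<S>) = {$, v}. Thus FOLLOW(<D>) = {$, v}.
For <D> ::= w <S> v <E>: FIRST(w <S> v <E>) = {w}, so it goes in M[<D>, t] for t ∈ {w}.
For <D> ::= λ: FIRST(λ) = {λ}, so it goes in M[<D>, t] for t ∈ {}; since λ ∈ FIRST, also for every t ∈ FOLLOW(<D>) = {$, v}.

<D> ::= λ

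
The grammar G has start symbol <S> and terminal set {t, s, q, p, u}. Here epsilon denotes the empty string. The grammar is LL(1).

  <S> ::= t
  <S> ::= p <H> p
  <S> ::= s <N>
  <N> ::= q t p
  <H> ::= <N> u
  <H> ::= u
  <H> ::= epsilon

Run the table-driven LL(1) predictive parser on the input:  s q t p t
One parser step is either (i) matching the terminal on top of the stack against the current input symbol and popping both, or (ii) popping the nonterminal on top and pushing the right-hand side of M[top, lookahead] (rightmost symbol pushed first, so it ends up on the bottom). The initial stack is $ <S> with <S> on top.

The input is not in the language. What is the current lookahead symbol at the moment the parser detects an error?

t

step 1: stack=$ <S>  input=s q t p t $  — expand <S> ::= s <N>
step 2: stack=$ <N> s  input=s q t p t $  — match s
step 3: stack=$ <N>  input=q t p t $  — expand <N> ::= q t p
step 4: stack=$ p t q  input=q t p t $  — match q
step 5: stack=$ p t  input=t p t $  — match t
step 6: stack=$ p  input=p t $  — match p
step 7: stack=$  input=t $  — error: stack empty but input remains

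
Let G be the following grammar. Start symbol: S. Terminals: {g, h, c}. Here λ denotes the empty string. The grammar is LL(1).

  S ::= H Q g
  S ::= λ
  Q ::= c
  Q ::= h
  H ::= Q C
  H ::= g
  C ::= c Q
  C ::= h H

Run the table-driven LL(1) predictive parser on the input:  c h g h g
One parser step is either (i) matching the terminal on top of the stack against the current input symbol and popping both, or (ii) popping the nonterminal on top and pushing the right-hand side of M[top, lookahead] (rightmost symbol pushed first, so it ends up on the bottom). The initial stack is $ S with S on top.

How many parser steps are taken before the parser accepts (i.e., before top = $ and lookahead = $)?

11

      Stack      Input        Action
   1  $ S        c h g h g $  expand S ::= H Q g
   2  $ g Q H    c h g h g $  expand H ::= Q C
   3  $ g Q C Q  c h g h g $  expand Q ::= c
   4  $ g Q C c  c h g h g $  match c
   5  $ g Q C    h g h g $    expand C ::= h H
   6  $ g Q H h  h g h g $    match h
   7  $ g Q H    g h g $      expand H ::= g
   8  $ g Q g    g h g $      match g
   9  $ g Q      h g $        expand Q ::= h
  10  $ g h      h g $        match h
  11  $ g        g $          match g
Accept reached after 11 steps.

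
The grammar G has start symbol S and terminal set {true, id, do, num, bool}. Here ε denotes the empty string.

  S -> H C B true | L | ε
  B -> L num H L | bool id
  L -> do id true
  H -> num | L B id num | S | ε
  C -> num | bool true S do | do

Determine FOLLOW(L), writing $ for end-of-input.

FIRST(L) = {do}
FIRST(C) = {bool, do, num}
FIRST(B) = {bool, do}  (via L num H L)
FIRST(S) = {ε, bool, do, num}  (via H C B true, L)
FIRST(H) = {ε, bool, do, num}  (via L B id num, S)
FOLLOW(S) includes $ since S is the start symbol.
FOLLOW(B): in S->H C B true, B is followed by true with FIRST {true}; in H->L B id num, B is followed by id num with FIRST {id}. Thus FOLLOW(B) = {id, true}.
FOLLOW(H): in S->H C B true, H is followed by C B true with FIRST {bool, do, num}; in B->L num H L, H is followed by L with FIRST {do}. Thus FOLLOW(H) = {bool, do, num}.
FOLLOW(S): in H->S, the suffix after S is empty, so FOLLOW(S) ⊇ FOLLOW(H) = {bool, do, num}; in C->bool true S do, S is followed by do with FIRST {do}. Thus FOLLOW(S) = {$, bool, do, num}.
FOLLOW(L): in S->L, the suffix after L is empty, so FOLLOW(L) ⊇ FOLLOW(S) = {$, bool, do, num}; in B->L num H L (occurrence 1), L is followed by num H L with FIRST {num}; in B->L num H L (occurrence 2), the suffix after L is empty, so FOLLOW(L) ⊇ FOLLOW(B) = {id, true}; in H->L B id num, L is followed by B id num with FIRST {bool, do}. Thus FOLLOW(L) = {$, bool, do, id, num, true}.
FOLLOW(C): in S->H C B true, C is followed by B true with FIRST {bool, do}. Thus FOLLOW(C) = {bool, do}.

{$, bool, do, id, num, true}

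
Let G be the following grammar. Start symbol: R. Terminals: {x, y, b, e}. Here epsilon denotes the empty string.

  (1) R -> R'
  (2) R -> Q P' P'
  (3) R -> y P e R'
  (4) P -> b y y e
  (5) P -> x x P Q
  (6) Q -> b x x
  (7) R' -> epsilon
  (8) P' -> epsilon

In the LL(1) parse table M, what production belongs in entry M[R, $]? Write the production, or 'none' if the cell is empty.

R -> R'

FIRST(P) = {b, x}
FIRST(Q) = {b}
FIRST(R') = {epsilon}
FIRST(P') = {epsilon}
FIRST(R) = {epsilon, b, y}  (via R', Q P' P')
FOLLOW(R) includes $ since R is the start symbol.
FOLLOW(R): R appears on no right-hand side. Thus FOLLOW(R) = {$}.
For R -> R': FIRST(R') = {epsilon}, so it goes in M[R, t] for t ∈ {}; since epsilon ∈ FIRST, also for every t ∈ FOLLOW(R) = {$}.
For R -> Q P' P': FIRST(Q P' P') = {b}, so it goes in M[R, t] for t ∈ {b}.
For R -> y P e R': FIRST(y P e R') = {y}, so it goes in M[R, t] for t ∈ {y}.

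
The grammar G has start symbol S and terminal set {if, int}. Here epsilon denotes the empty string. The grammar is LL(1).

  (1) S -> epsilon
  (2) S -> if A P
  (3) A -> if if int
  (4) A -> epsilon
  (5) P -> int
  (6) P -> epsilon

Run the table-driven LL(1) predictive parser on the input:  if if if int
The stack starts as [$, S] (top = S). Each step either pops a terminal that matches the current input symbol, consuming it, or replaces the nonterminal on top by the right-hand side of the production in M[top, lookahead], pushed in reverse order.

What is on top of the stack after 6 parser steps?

step 1: stack=$ S  input=if if if int $  — expand S -> if A P
step 2: stack=$ P A if  input=if if if int $  — match if
step 3: stack=$ P A  input=if if int $  — expand A -> if if int
step 4: stack=$ P int if if  input=if if int $  — match if
step 5: stack=$ P int if  input=if int $  — match if
step 6: stack=$ P int  input=int $  — match int
Stack after step 6: $ P (top = P).

P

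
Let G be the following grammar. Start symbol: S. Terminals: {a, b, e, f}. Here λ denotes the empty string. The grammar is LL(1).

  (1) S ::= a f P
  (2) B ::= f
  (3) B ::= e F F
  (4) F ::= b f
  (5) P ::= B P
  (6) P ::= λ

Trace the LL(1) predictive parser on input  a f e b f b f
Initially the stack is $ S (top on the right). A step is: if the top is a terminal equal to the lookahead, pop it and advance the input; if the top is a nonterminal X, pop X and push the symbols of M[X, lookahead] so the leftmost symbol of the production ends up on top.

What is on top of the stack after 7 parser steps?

b

step 1: stack=$ S  input=a f e b f b f $  — expand S ::= a f P
step 2: stack=$ P f a  input=a f e b f b f $  — match a
step 3: stack=$ P f  input=f e b f b f $  — match f
step 4: stack=$ P  input=e b f b f $  — expand P ::= B P
step 5: stack=$ P B  input=e b f b f $  — expand B ::= e F F
step 6: stack=$ P F F e  input=e b f b f $  — match e
step 7: stack=$ P F F  input=b f b f $  — expand F ::= b f
Stack after step 7: $ P F f b (top = b).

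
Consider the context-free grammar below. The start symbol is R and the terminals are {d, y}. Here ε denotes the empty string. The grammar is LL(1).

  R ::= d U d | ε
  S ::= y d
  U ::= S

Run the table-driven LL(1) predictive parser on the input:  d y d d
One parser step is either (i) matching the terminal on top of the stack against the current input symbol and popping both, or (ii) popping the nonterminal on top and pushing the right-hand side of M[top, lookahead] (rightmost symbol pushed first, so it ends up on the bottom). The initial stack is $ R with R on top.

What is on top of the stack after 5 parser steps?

d

     Stack    Input      Action
  1  $ R      d y d d $  expand R ::= d U d
  2  $ d U d  d y d d $  match d
  3  $ d U    y d d $    expand U ::= S
  4  $ d S    y d d $    expand S ::= y d
  5  $ d d y  y d d $    match y
Stack after step 5: $ d d (top = d).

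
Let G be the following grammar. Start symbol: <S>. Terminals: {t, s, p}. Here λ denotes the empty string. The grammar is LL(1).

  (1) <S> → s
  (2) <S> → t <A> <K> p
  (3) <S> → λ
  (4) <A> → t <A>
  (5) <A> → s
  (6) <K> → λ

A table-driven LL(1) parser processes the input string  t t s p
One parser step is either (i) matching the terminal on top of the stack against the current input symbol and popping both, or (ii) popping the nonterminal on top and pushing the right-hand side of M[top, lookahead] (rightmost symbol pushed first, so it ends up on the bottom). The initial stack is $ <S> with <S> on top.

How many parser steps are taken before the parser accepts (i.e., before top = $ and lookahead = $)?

8

     Stack          Input      Action
  1  $ <S>          t t s p $  expand <S> → t <A> <K> p
  2  $ p <K> <A> t  t t s p $  match t
  3  $ p <K> <A>    t s p $    expand <A> → t <A>
  4  $ p <K> <A> t  t s p $    match t
  5  $ p <K> <A>    s p $      expand <A> → s
  6  $ p <K> s      s p $      match s
  7  $ p <K>        p $        expand <K> → λ
  8  $ p            p $        match p
Accept reached after 8 steps.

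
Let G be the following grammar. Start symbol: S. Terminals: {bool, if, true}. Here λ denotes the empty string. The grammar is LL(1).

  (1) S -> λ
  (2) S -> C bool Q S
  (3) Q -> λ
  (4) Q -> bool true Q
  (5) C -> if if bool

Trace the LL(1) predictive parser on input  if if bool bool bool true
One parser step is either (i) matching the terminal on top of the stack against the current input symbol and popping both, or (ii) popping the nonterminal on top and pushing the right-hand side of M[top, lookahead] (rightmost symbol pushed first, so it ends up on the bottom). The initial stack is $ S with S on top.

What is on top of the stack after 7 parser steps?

     Stack                  Input                        Action
  1  $ S                    if if bool bool bool true $  expand S -> C bool Q S
  2  $ S Q bool C           if if bool bool bool true $  expand C -> if if bool
  3  $ S Q bool bool if if  if if bool bool bool true $  match if
  4  $ S Q bool bool if     if bool bool bool true $     match if
  5  $ S Q bool bool        bool bool bool true $        match bool
  6  $ S Q bool             bool bool true $             match bool
  7  $ S Q                  bool true $                  expand Q -> bool true Q
Stack after step 7: $ S Q true bool (top = bool).

bool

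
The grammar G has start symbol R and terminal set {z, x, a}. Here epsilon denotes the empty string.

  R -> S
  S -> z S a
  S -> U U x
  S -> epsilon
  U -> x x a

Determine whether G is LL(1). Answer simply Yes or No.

FIRST(R) = {epsilon, x, z}
FIRST(S) = {epsilon, x, z}
FIRST(U) = {x}
FOLLOW(R) = {$}
FOLLOW(S) = {$, a}
FOLLOW(U) = {x}
Each cell of M receives at most one production.

Yes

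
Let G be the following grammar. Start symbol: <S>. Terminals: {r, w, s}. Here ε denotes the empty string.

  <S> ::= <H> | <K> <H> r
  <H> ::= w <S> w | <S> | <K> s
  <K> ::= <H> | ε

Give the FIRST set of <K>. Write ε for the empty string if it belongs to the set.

FIRST(<S>) = {s, w}  (via <H>, <K> <H> r)
FIRST(<H>) = {s, w}  (via <S>, <K> s)
FIRST(<K>) = {ε, s, w}  (via <H>)

{ε, s, w}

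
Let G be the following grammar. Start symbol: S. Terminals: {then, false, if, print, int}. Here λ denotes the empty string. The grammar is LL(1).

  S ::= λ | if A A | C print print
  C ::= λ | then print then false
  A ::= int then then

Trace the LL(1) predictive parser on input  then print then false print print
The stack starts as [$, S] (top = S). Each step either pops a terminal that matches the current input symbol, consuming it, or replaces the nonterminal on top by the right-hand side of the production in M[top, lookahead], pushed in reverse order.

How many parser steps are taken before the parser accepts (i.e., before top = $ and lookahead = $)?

step 1: stack=$ S  input=then print then false print print $  — expand S ::= C print print
step 2: stack=$ print print C  input=then print then false print print $  — expand C ::= then print then false
step 3: stack=$ print print false then print then  input=then print then false print print $  — match then
step 4: stack=$ print print false then print  input=print then false print print $  — match print
step 5: stack=$ print print false then  input=then false print print $  — match then
step 6: stack=$ print print false  input=false print print $  — match false
step 7: stack=$ print print  input=print print $  — match print
step 8: stack=$ print  input=print $  — match print
Accept reached after 8 steps.

8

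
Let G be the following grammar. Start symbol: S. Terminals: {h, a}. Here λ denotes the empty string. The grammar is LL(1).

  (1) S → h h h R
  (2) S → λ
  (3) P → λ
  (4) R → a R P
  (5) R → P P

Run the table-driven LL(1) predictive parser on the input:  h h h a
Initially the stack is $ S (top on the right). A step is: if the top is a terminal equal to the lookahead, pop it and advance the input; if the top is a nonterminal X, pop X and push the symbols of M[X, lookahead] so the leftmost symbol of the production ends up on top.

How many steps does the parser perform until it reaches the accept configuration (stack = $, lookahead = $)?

step 1: stack=$ S  input=h h h a $  — expand S → h h h R
step 2: stack=$ R h h h  input=h h h a $  — match h
step 3: stack=$ R h h  input=h h a $  — match h
step 4: stack=$ R h  input=h a $  — match h
step 5: stack=$ R  input=a $  — expand R → a R P
step 6: stack=$ P R a  input=a $  — match a
step 7: stack=$ P R  input=$  — expand R → P P
step 8: stack=$ P P P  input=$  — expand P → λ
step 9: stack=$ P P  input=$  — expand P → λ
step 10: stack=$ P  input=$  — expand P → λ
Accept reached after 10 steps.

10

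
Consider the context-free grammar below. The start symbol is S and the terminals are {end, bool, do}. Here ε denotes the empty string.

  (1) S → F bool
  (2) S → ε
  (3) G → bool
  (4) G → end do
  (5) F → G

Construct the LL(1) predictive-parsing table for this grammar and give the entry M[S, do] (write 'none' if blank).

none

FIRST(G) = {bool, end}
FIRST(F) = {bool, end}  (via G)
FIRST(S) = {ε, bool, end}  (via F bool)
FOLLOW(S) includes $ since S is the start symbol.
FOLLOW(S): S appears on no right-hand side. Thus FOLLOW(S) = {$}.
For S → F bool: FIRST(F bool) = {bool, end}, so it goes in M[S, t] for t ∈ {bool, end}.
For S → ε: FIRST(ε) = {ε}, so it goes in M[S, t] for t ∈ {}; since ε ∈ FIRST, also for every t ∈ FOLLOW(S) = {$}.
None of these place a production in M[S, do].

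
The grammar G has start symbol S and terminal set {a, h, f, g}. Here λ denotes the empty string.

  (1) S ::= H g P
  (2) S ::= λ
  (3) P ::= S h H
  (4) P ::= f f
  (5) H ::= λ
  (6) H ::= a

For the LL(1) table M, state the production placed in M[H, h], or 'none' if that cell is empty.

FIRST(H) = {λ, a}
FIRST(S) = {λ, a, g}  (via H g P)
FIRST(P) = {a, f, g, h}  (via S h H)
FOLLOW(S) includes $ since S is the start symbol.
FOLLOW(P): in S::=H g P, the suffix after P is empty, so FOLLOW(P) ⊇ FOLLOW(S) = {$, h}. Thus FOLLOW(P) = {$, h}.
FOLLOW(H): in S::=H g P, H is followed by g P with FIRST {g}; in P::=S h H, the suffix after H is empty, so FOLLOW(H) ⊇ FOLLOW(P) = {$, h}. Thus FOLLOW(H) = {$, g, h}.
For H ::= λ: FIRST(λ) = {λ}, so it goes in M[H, t] for t ∈ {}; since λ ∈ FIRST, also for every t ∈ FOLLOW(H) = {$, g, h}.
For H ::= a: FIRST(a) = {a}, so it goes in M[H, t] for t ∈ {a}.

H ::= λ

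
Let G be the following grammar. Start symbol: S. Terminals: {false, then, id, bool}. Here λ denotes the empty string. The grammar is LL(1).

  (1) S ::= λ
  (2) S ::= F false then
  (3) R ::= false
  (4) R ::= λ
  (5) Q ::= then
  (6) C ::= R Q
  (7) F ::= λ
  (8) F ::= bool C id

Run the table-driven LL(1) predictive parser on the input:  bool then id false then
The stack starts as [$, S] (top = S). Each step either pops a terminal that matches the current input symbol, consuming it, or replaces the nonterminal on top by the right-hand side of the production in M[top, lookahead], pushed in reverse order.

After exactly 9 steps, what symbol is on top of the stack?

     Stack                   Input                      Action
  1  $ S                     bool then id false then $  expand S ::= F false then
  2  $ then false F          bool then id false then $  expand F ::= bool C id
  3  $ then false id C bool  bool then id false then $  match bool
  4  $ then false id C       then id false then $       expand C ::= R Q
  5  $ then false id Q R     then id false then $       expand R ::= λ
  6  $ then false id Q       then id false then $       expand Q ::= then
  7  $ then false id then    then id false then $       match then
  8  $ then false id         id false then $            match id
  9  $ then false            false then $               match false
Stack after step 9: $ then (top = then).

then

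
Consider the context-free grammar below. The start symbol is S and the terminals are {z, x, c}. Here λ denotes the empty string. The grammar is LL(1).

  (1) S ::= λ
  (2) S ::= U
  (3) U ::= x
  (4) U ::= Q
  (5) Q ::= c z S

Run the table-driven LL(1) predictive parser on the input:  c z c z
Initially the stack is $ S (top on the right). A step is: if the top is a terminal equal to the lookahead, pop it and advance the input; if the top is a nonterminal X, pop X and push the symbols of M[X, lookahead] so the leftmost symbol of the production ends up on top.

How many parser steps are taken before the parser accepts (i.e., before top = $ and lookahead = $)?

11

      Stack    Input      Action
   1  $ S      c z c z $  expand S ::= U
   2  $ U      c z c z $  expand U ::= Q
   3  $ Q      c z c z $  expand Q ::= c z S
   4  $ S z c  c z c z $  match c
   5  $ S z    z c z $    match z
   6  $ S      c z $      expand S ::= U
   7  $ U      c z $      expand U ::= Q
   8  $ Q      c z $      expand Q ::= c z S
   9  $ S z c  c z $      match c
  10  $ S z    z $        match z
  11  $ S      $          expand S ::= λ
Accept reached after 11 steps.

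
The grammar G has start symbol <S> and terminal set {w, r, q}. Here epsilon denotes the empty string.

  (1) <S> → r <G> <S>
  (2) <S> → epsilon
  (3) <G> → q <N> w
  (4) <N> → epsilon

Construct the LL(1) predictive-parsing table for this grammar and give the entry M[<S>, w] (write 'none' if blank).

none

FIRST(<S>): from <S>→r <G> <S> we get {r}; from <S>→epsilon we get {epsilon}. So FIRST(<S>) = {epsilon, r}.
FIRST(<G>): from <G>→q <N> w we get {q}. So FIRST(<G>) = {q}.
FIRST(<N>): from <N>→epsilon we get {epsilon}. So FIRST(<N>) = {epsilon}.
FOLLOW(<S>) includes $ since <S> is the start symbol.
FOLLOW(<S>): in <S>→r <G> <S>, the suffix after <S> is empty (adds nothing new). Thus FOLLOW(<S>) = {$}.
For <S> → r <G> <S>: FIRST(r <G> <S>) = {r}, so it goes in M[<S>, t] for t ∈ {r}.
For <S> → epsilon: FIRST(epsilon) = {epsilon}, so it goes in M[<S>, t] for t ∈ {}; since epsilon ∈ FIRST, also for every t ∈ FOLLOW(<S>) = {$}.
None of these place a production in M[<S>, w].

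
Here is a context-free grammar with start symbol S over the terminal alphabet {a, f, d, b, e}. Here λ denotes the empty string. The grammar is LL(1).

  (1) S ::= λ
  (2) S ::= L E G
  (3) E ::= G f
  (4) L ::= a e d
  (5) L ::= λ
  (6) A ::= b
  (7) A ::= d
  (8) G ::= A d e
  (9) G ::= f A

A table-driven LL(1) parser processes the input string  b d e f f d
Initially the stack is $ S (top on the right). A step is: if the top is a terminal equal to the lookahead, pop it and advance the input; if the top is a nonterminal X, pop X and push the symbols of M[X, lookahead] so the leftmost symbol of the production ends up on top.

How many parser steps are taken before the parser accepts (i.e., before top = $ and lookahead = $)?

step 1: stack=$ S  input=b d e f f d $  — expand S ::= L E G
step 2: stack=$ G E L  input=b d e f f d $  — expand L ::= λ
step 3: stack=$ G E  input=b d e f f d $  — expand E ::= G f
step 4: stack=$ G f G  input=b d e f f d $  — expand G ::= A d e
step 5: stack=$ G f e d A  input=b d e f f d $  — expand A ::= b
step 6: stack=$ G f e d b  input=b d e f f d $  — match b
step 7: stack=$ G f e d  input=d e f f d $  — match d
step 8: stack=$ G f e  input=e f f d $  — match e
step 9: stack=$ G f  input=f f d $  — match f
step 10: stack=$ G  input=f d $  — expand G ::= f A
step 11: stack=$ A f  input=f d $  — match f
step 12: stack=$ A  input=d $  — expand A ::= d
step 13: stack=$ d  input=d $  — match d
Accept reached after 13 steps.

13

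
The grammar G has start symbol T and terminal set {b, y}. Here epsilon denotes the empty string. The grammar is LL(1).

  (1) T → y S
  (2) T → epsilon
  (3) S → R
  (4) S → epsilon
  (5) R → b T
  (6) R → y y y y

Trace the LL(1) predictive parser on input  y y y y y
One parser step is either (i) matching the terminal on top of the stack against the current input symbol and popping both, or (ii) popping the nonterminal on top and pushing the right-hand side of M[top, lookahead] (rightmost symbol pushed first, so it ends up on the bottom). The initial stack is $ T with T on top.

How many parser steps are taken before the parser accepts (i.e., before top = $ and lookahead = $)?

8

     Stack      Input        Action
  1  $ T        y y y y y $  expand T → y S
  2  $ S y      y y y y y $  match y
  3  $ S        y y y y $    expand S → R
  4  $ R        y y y y $    expand R → y y y y
  5  $ y y y y  y y y y $    match y
  6  $ y y y    y y y $      match y
  7  $ y y      y y $        match y
  8  $ y        y $          match y
Accept reached after 8 steps.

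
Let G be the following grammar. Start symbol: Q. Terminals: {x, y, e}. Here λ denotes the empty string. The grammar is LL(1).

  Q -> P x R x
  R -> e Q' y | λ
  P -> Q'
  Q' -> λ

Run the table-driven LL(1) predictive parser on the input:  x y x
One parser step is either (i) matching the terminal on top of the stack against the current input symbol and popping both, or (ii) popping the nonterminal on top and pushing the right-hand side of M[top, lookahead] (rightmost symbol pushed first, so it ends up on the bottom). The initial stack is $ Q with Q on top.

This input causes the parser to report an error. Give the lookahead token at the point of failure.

y

     Stack       Input    Action
  1  $ Q         x y x $  expand Q -> P x R x
  2  $ x R x P   x y x $  expand P -> Q'
  3  $ x R x Q'  x y x $  expand Q' -> λ
  4  $ x R x     x y x $  match x
  5  $ x R       y x $    error: M[R, y] is empty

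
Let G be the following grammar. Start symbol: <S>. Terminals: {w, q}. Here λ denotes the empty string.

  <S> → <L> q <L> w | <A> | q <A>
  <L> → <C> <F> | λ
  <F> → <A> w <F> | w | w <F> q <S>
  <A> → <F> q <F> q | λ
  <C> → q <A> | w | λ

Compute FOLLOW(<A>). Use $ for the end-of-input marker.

{$, q, w}

FIRST(<C>) = {λ, q, w}
FIRST(<S>) = {λ, q, w}  (via <L> q <L> w, <A>)
FIRST(<L>) = {λ, q, w}  (via <C> <F>)
FIRST(<F>) = {w}  (via <A> w <F>)
FIRST(<A>) = {λ, w}  (via <F> q <F> q)
FOLLOW(<S>) includes $ since <S> is the start symbol.
FOLLOW(<L>): in <S>→<L> q <L> w (occurrence 1), <L> is followed by q <L> w with FIRST {q}; in <S>→<L> q <L> w (occurrence 2), <L> is followed by w with FIRST {w}. Thus FOLLOW(<L>) = {q, w}.
FOLLOW(<F>): in <L>→<C> <F>, the suffix after <F> is empty, so FOLLOW(<F>) ⊇ FOLLOW(<L>) = {q, w}; in <F>→<A> w <F>, the suffix after <F> is empty (adds nothing new); in <F>→w <F> q <S>, <F> is followed by q <S> with FIRST {q}; in <A>→<F> q <F> q (occurrence 1), <F> is followed by q <F> q with FIRST {q}; in <A>→<F> q <F> q (occurrence 2), <F> is followed by q with FIRST {q}. Thus FOLLOW(<F>) = {q, w}.
FOLLOW(<S>): in <F>→w <F> q <S>, the suffix after <S> is empty, so FOLLOW(<S>) ⊇ FOLLOW(<F>) = {q, w}. Thus FOLLOW(<S>) = {$, q, w}.
FOLLOW(<C>): in <L>→<C> <F>, <C> is followed by <F> with FIRST {w}. Thus FOLLOW(<C>) = {w}.
FOLLOW(<A>): in <S>→<A>, the suffix after <A> is empty, so FOLLOW(<A>) ⊇ FOLLOW(<S>) = {$, q, w}; in <S>→q <A>, the suffix after <A> is empty, so FOLLOW(<A>) ⊇ FOLLOW(<S>) = {$, q, w}; in <F>→<A> w <F>, <A> is followed by w <F> with FIRST {w}; in <C>→q <A>, the suffix after <A> is empty, so FOLLOW(<A>) ⊇ FOLLOW(<C>) = {w}. Thus FOLLOW(<A>) = {$, q, w}.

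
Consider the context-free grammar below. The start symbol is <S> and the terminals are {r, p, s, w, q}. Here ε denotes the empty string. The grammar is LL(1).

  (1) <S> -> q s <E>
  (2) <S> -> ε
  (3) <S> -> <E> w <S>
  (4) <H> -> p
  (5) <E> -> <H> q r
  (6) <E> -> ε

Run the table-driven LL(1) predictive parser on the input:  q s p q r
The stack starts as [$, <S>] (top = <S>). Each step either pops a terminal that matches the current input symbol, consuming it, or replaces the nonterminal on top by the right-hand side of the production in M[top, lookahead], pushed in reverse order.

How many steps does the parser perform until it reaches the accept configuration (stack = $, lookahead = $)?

8

step 1: stack=$ <S>  input=q s p q r $  — expand <S> -> q s <E>
step 2: stack=$ <E> s q  input=q s p q r $  — match q
step 3: stack=$ <E> s  input=s p q r $  — match s
step 4: stack=$ <E>  input=p q r $  — expand <E> -> <H> q r
step 5: stack=$ r q <H>  input=p q r $  — expand <H> -> p
step 6: stack=$ r q p  input=p q r $  — match p
step 7: stack=$ r q  input=q r $  — match q
step 8: stack=$ r  input=r $  — match r
Accept reached after 8 steps.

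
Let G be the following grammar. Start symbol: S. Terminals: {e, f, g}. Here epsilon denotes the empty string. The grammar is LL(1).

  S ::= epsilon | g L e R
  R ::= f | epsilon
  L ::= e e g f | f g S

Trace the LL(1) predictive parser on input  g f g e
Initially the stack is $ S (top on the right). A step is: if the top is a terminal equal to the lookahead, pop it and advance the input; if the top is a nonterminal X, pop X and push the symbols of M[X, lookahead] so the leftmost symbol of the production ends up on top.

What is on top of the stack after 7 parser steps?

     Stack        Input      Action
  1  $ S          g f g e $  expand S ::= g L e R
  2  $ R e L g    g f g e $  match g
  3  $ R e L      f g e $    expand L ::= f g S
  4  $ R e S g f  f g e $    match f
  5  $ R e S g    g e $      match g
  6  $ R e S      e $        expand S ::= epsilon
  7  $ R e        e $        match e
Stack after step 7: $ R (top = R).

R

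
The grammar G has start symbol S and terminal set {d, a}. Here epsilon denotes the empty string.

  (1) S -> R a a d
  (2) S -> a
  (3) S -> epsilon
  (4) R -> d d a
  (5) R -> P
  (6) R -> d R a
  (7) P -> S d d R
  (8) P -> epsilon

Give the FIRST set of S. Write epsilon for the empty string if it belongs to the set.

FIRST(S) = {epsilon, a, d}  (via R a a d)
FIRST(P) = {epsilon, a, d}  (via S d d R)
FIRST(R) = {epsilon, a, d}  (via P)

{epsilon, a, d}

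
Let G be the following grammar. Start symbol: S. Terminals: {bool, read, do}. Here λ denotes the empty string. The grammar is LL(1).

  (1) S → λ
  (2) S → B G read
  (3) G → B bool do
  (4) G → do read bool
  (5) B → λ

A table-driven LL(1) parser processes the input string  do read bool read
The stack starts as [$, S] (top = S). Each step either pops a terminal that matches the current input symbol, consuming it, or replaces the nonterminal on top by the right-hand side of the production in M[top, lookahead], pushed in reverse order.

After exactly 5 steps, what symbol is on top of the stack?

bool

     Stack                Input                Action
  1  $ S                  do read bool read $  expand S → B G read
  2  $ read G B           do read bool read $  expand B → λ
  3  $ read G             do read bool read $  expand G → do read bool
  4  $ read bool read do  do read bool read $  match do
  5  $ read bool read     read bool read $     match read
Stack after step 5: $ read bool (top = bool).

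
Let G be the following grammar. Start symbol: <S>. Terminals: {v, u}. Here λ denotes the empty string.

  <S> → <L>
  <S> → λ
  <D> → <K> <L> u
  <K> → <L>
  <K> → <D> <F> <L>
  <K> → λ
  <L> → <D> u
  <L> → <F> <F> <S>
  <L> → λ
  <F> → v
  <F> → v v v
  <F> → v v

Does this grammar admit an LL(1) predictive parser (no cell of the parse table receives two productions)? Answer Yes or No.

No

FIRST(<S>) = {λ, u, v}
FIRST(<D>) = {u, v}
FIRST(<K>) = {λ, u, v}
FIRST(<L>) = {λ, u, v}
FIRST(<F>) = {v}
FOLLOW(<S>) = {$, u, v}
FOLLOW(<D>) = {u, v}
FOLLOW(<K>) = {u, v}
FOLLOW(<L>) = {$, u, v}
FOLLOW(<F>) = {$, u, v}
Cell M[<F>, v] receives both <F> → v and <F> → v v v and <F> → v v — the grammar is not LL(1).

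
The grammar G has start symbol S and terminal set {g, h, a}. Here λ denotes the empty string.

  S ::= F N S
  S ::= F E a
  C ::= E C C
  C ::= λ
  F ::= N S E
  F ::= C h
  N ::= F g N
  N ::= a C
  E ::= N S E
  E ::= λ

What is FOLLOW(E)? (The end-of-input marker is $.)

FIRST(S): from S::=F N S we get {a, h}; from S::=F E a we get {a, h}. So FIRST(S) = {a, h}.
FIRST(C): from C::=E C C we get {λ, a, h}; from C::=λ we get {λ}. So FIRST(C) = {λ, a, h}.
FIRST(F): from F::=N S E we get {a, h}; from F::=C h we get {a, h}. So FIRST(F) = {a, h}.
FIRST(N): from N::=F g N we get {a, h}; from N::=a C we get {a}. So FIRST(N) = {a, h}.
FIRST(E): from E::=N S E we get {a, h}; from E::=λ we get {λ}. So FIRST(E) = {λ, a, h}.
FOLLOW(S) includes $ since S is the start symbol.
FOLLOW(F): in S::=F N S, F is followed by N S with FIRST {a, h}; in S::=F E a, F is followed by E a with FIRST {a, h}; in N::=F g N, F is followed by g N with FIRST {g}. Thus FOLLOW(F) = {a, g, h}.
FOLLOW(N): in S::=F N S, N is followed by S with FIRST {a, h}; in F::=N S E, N is followed by S E with FIRST {a, h}; in N::=F g N, the suffix after N is empty (adds nothing new); in E::=N S E, N is followed by S E with FIRST {a, h}. Thus FOLLOW(N) = {a, h}.
FOLLOW(C): in C::=E C C (occurrence 1), C is followed by C with FIRST {λ, a, h}; in C::=E C C (occurrence 1), the suffix after C is nullable (adds nothing new); in C::=E C C (occurrence 2), the suffix after C is empty (adds nothing new); in F::=C h, C is followed by h with FIRST {h}; in N::=a C, the suffix after C is empty, so FOLLOW(C) ⊇ FOLLOW(N) = {a, h}. Thus FOLLOW(C) = {a, h}.
FOLLOW(E): in S::=F E a, E is followed by a with FIRST {a}; in C::=E C C, E is followed by C C with FIRST {λ, a, h}; in C::=E C C, the suffix after E is nullable, so FOLLOW(E) ⊇ FOLLOW(C) = {a, h}; in F::=N S E, the suffix after E is empty, so FOLLOW(E) ⊇ FOLLOW(F) = {a, g, h}; in E::=N S E, the suffix after E is empty (adds nothing new). Thus FOLLOW(E) = {a, g, h}.
FOLLOW(S): in S::=F N S, the suffix after S is empty (adds nothing new); in F::=N S E, S is followed by E with FIRST {λ, a, h}; in F::=N S E, the suffix after S is nullable, so FOLLOW(S) ⊇ FOLLOW(F) = {a, g, h}; in E::=N S E, S is followed by E with FIRST {λ, a, h}; in E::=N S E, the suffix after S is nullable, so FOLLOW(S) ⊇ FOLLOW(E) = {a, g, h}. Thus FOLLOW(S) = {$, a, g, h}.

{a, g, h}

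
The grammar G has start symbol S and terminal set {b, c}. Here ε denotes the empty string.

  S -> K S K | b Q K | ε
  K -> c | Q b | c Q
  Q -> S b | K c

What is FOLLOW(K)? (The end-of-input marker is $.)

{$, b, c}

FIRST(S) = {ε, b, c}  (via K S K)
FIRST(K) = {b, c}  (via Q b)
FIRST(Q) = {b, c}  (via S b, K c)
FOLLOW(S) includes $ since S is the start symbol.
FOLLOW(S): in S->K S K, S is followed by K with FIRST {b, c}; in Q->S b, S is followed by b with FIRST {b}. Thus FOLLOW(S) = {$, b, c}.
FOLLOW(K): in S->K S K (occurrence 1), K is followed by S K with FIRST {b, c}; in S->K S K (occurrence 2), the suffix after K is empty, so FOLLOW(K) ⊇ FOLLOW(S) = {$, b, c}; in S->b Q K, the suffix after K is empty, so FOLLOW(K) ⊇ FOLLOW(S) = {$, b, c}; in Q->K c, K is followed by c with FIRST {c}. Thus FOLLOW(K) = {$, b, c}.
FOLLOW(Q): in S->b Q K, Q is followed by K with FIRST {b, c}; in K->Q b, Q is followed by b with FIRST {b}; in K->c Q, the suffix after Q is empty, so FOLLOW(Q) ⊇ FOLLOW(K) = {$, b, c}. Thus FOLLOW(Q) = {$, b, c}.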